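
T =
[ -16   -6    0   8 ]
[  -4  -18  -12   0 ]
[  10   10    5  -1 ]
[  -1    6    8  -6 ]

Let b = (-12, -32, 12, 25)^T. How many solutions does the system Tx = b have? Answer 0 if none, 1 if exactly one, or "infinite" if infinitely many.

1

Row reduce the augmented matrix [T | b].
R2 ← R2 − (1/4)·R1: [0, -33/2, -12, -2, -29]
R3 ← R3 + (5/8)·R1: [0, 25/4, 5, 4, 9/2]
R4 ← R4 − (1/16)·R1: [0, 51/8, 8, -13/2, 103/4]
R3 ← R3 + (25/66)·R2: [0, 0, 5/11, 107/33, -214/33]
R4 ← R4 + (17/44)·R2: [0, 0, 37/11, -80/11, 160/11]
R4 ← R4 − (37/5)·R3: [0, 0, 0, -469/15, 938/15]
The echelon form has 4 nonzero rows, and every pivot lies in the first 4 columns, so rank(T) = rank([T|b]) = 4.
The system is consistent.
rank = 4 = number of unknowns, so the solution is unique.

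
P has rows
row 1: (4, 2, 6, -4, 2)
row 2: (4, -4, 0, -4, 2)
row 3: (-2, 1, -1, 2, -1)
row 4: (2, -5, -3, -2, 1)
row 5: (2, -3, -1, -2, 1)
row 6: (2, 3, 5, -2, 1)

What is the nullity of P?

Row reduce to echelon form.
R2 ← R2 − R1: [0, -6, -6, 0, 0]
R3 ← R3 + (1/2)·R1: [0, 2, 2, 0, 0]
R4 ← R4 − (1/2)·R1: [0, -6, -6, 0, 0]
R5 ← R5 − (1/2)·R1: [0, -4, -4, 0, 0]
R6 ← R6 − (1/2)·R1: [0, 2, 2, 0, 0]
R3 ← R3 + (1/3)·R2: [0, 0, 0, 0, 0]
R4 ← R4 − R2: [0, 0, 0, 0, 0]
R5 ← R5 − (2/3)·R2: [0, 0, 0, 0, 0]
R6 ← R6 + (1/3)·R2: [0, 0, 0, 0, 0]
2 nonzero rows, so rank(P) = 2.
P has 5 columns; by rank–nullity, nullity = 5 − 2 = 3.

3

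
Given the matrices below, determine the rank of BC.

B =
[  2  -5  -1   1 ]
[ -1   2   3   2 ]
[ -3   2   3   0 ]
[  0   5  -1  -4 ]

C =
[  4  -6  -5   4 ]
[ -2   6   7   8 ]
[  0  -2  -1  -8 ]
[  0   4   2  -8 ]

4

First compute BC:
[[ 18, -36, -42, -32],
 [ -8,  20,  20, -28],
 [-16,  24,  26, -20],
 [-10,  16,  28,  80]]
Now row reduce the product.
R2 ← R2 + (4/9)·R1: [0, 4, 4/3, -380/9]
R3 ← R3 + (8/9)·R1: [0, -8, -34/3, -436/9]
R4 ← R4 + (5/9)·R1: [0, -4, 14/3, 560/9]
R3 ← R3 + (2)·R2: [0, 0, -26/3, -1196/9]
R4 ← R4 + R2: [0, 0, 6, 20]
R4 ← R4 + (9/13)·R3: [0, 0, 0, -72]
4 nonzero rows, so rank(BC) = 4.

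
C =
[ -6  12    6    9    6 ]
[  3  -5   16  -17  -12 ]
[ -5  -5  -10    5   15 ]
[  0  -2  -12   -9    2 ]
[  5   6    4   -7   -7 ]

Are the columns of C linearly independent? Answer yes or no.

Row reduce C to echelon form.
R2 ← R2 + (1/2)·R1: [0, 1, 19, -25/2, -9]
R3 ← R3 − (5/6)·R1: [0, -15, -15, -5/2, 10]
R5 ← R5 + (5/6)·R1: [0, 16, 9, 1/2, -2]
R3 ← R3 + (15)·R2: [0, 0, 270, -190, -125]
R4 ← R4 + (2)·R2: [0, 0, 26, -34, -16]
R5 ← R5 − (16)·R2: [0, 0, -295, 401/2, 142]
R4 ← R4 − (13/135)·R3: [0, 0, 0, -424/27, -107/27]
R5 ← R5 + (59/54)·R3: [0, 0, 0, -383/54, 293/54]
R5 ← R5 − (383/848)·R4: [0, 0, 0, 0, 6119/848]
5 pivots among 5 columns.
Every column is a pivot column, so the columns are linearly independent.

yes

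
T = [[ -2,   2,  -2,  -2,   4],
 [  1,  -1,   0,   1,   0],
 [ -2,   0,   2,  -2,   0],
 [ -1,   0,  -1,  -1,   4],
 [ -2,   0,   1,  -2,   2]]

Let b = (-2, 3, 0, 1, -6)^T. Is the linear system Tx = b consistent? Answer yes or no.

Row reduce the augmented matrix [T | b].
R2 ← R2 + (1/2)·R1: [0, 0, -1, 0, 2, 2]
R3 ← R3 − R1: [0, -2, 4, 0, -4, 2]
R4 ← R4 − (1/2)·R1: [0, -1, 0, 0, 2, 2]
R5 ← R5 − R1: [0, -2, 3, 0, -2, -4]
Swap R2 ↔ R3
R4 ← R4 − (1/2)·R2: [0, 0, -2, 0, 4, 1]
R5 ← R5 − R2: [0, 0, -1, 0, 2, -6]
R4 ← R4 − (2)·R3: [0, 0, 0, 0, 0, -3]
R5 ← R5 − R3: [0, 0, 0, 0, 0, -8]
R5 ← R5 − (8/3)·R4: [0, 0, 0, 0, 0, 0]
The echelon form has 4 nonzero rows; the last pivot sits in the augmented column, so rank(T) = 3 but rank([T|b]) = 4.
Since the ranks differ, the system is inconsistent.

no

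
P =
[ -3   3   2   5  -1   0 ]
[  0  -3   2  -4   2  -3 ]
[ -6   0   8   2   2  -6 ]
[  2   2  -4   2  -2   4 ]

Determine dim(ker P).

Row reduce to echelon form.
R3 ← R3 − (2)·R1: [0, -6, 4, -8, 4, -6]
R4 ← R4 + (2/3)·R1: [0, 4, -8/3, 16/3, -8/3, 4]
R3 ← R3 − (2)·R2: [0, 0, 0, 0, 0, 0]
R4 ← R4 + (4/3)·R2: [0, 0, 0, 0, 0, 0]
2 nonzero rows, so rank(P) = 2.
P has 6 columns; by rank–nullity, nullity = 6 − 2 = 4.

4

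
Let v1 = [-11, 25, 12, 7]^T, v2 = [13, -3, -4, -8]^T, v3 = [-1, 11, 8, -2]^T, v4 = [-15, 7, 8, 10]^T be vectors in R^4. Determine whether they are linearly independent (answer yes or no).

Form the matrix with these vectors as rows and row reduce.
R2 ← R2 + (13/11)·R1: [0, 292/11, 112/11, 3/11]
R3 ← R3 − (1/11)·R1: [0, 96/11, 76/11, -29/11]
R4 ← R4 − (15/11)·R1: [0, -298/11, -92/11, 5/11]
R3 ← R3 − (24/73)·R2: [0, 0, 260/73, -199/73]
R4 ← R4 + (149/146)·R2: [0, 0, 148/73, 107/146]
R4 ← R4 − (37/65)·R3: [0, 0, 0, 297/130]
4 nonzero rows, so the 4 vectors span a space of dimension 4.
Since 4 = 4, the vectors are linearly independent.

yes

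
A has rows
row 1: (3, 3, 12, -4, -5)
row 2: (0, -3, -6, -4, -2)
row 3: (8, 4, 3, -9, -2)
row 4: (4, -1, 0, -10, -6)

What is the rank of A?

Row reduce to echelon form.
R3 ← R3 − (8/3)·R1: [0, -4, -29, 5/3, 34/3]
R4 ← R4 − (4/3)·R1: [0, -5, -16, -14/3, 2/3]
R3 ← R3 − (4/3)·R2: [0, 0, -21, 7, 14]
R4 ← R4 − (5/3)·R2: [0, 0, -6, 2, 4]
R4 ← R4 − (2/7)·R3: [0, 0, 0, 0, 0]
Echelon form has 3 nonzero rows, so rank(A) = 3.

3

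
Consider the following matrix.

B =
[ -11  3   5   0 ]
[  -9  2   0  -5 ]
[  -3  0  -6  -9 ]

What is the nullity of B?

2

Row reduce to echelon form.
R2 ← R2 − (9/11)·R1: [0, -5/11, -45/11, -5]
R3 ← R3 − (3/11)·R1: [0, -9/11, -81/11, -9]
R3 ← R3 − (9/5)·R2: [0, 0, 0, 0]
2 nonzero rows, so rank(B) = 2.
B has 4 columns; by rank–nullity, nullity = 4 − 2 = 2.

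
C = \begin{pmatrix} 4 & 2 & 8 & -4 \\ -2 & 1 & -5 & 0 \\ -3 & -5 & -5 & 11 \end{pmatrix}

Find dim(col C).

Row reduce to echelon form.
R2 ← R2 + (1/2)·R1: [0, 2, -1, -2]
R3 ← R3 + (3/4)·R1: [0, -7/2, 1, 8]
R3 ← R3 + (7/4)·R2: [0, 0, -3/4, 9/2]
Echelon form has 3 nonzero rows, so rank(C) = 3.
The column space has dimension equal to the rank: 3.

3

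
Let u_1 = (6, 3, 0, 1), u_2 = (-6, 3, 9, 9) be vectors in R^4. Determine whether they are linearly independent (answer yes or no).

yes

Form the matrix with these vectors as rows and row reduce.
R2 ← R2 + R1: [0, 6, 9, 10]
2 nonzero rows, so the 2 vectors span a space of dimension 2.
Since 2 = 2, the vectors are linearly independent.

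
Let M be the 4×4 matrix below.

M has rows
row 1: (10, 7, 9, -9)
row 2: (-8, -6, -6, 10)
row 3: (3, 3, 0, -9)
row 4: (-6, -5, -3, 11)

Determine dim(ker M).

Row reduce to echelon form.
R2 ← R2 + (4/5)·R1: [0, -2/5, 6/5, 14/5]
R3 ← R3 − (3/10)·R1: [0, 9/10, -27/10, -63/10]
R4 ← R4 + (3/5)·R1: [0, -4/5, 12/5, 28/5]
R3 ← R3 + (9/4)·R2: [0, 0, 0, 0]
R4 ← R4 − (2)·R2: [0, 0, 0, 0]
2 nonzero rows, so rank(M) = 2.
M has 4 columns; by rank–nullity, nullity = 4 − 2 = 2.

2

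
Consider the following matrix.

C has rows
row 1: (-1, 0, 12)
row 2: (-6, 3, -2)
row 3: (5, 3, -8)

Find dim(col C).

3

Row reduce to echelon form.
R2 ← R2 − (6)·R1: [0, 3, -74]
R3 ← R3 + (5)·R1: [0, 3, 52]
R3 ← R3 − R2: [0, 0, 126]
Echelon form has 3 nonzero rows, so rank(C) = 3.
The column space has dimension equal to the rank: 3.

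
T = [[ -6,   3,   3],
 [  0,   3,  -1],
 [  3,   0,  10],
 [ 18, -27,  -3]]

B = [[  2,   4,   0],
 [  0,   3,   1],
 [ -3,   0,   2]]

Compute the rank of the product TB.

2

First compute TB:
[[-21, -15,   9],
 [  3,   9,   1],
 [-24,  12,  20],
 [ 45,  -9, -33]]
Now row reduce the product.
R2 ← R2 + (1/7)·R1: [0, 48/7, 16/7]
R3 ← R3 − (8/7)·R1: [0, 204/7, 68/7]
R4 ← R4 + (15/7)·R1: [0, -288/7, -96/7]
R3 ← R3 − (17/4)·R2: [0, 0, 0]
R4 ← R4 + (6)·R2: [0, 0, 0]
2 nonzero rows, so rank(TB) = 2.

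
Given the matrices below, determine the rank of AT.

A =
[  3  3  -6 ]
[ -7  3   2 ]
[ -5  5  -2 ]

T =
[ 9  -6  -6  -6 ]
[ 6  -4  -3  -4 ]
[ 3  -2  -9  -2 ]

First compute AT:
[[ 27, -18,  27, -18],
 [-39,  26,  15,  26],
 [-21,  14,  33,  14]]
Now row reduce the product.
R2 ← R2 + (13/9)·R1: [0, 0, 54, 0]
R3 ← R3 + (7/9)·R1: [0, 0, 54, 0]
R3 ← R3 − R2: [0, 0, 0, 0]
2 nonzero rows, so rank(AT) = 2.

2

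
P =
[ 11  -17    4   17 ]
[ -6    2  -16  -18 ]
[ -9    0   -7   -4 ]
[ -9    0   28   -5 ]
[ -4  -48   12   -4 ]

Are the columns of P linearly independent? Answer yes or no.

Row reduce P to echelon form.
R2 ← R2 + (6/11)·R1: [0, -80/11, -152/11, -96/11]
R3 ← R3 + (9/11)·R1: [0, -153/11, -41/11, 109/11]
R4 ← R4 + (9/11)·R1: [0, -153/11, 344/11, 98/11]
R5 ← R5 + (4/11)·R1: [0, -596/11, 148/11, 24/11]
R3 ← R3 − (153/80)·R2: [0, 0, 227/10, 133/5]
R4 ← R4 − (153/80)·R2: [0, 0, 577/10, 128/5]
R5 ← R5 − (149/20)·R2: [0, 0, 582/5, 336/5]
R4 ← R4 − (577/227)·R3: [0, 0, 0, -9537/227]
R5 ← R5 − (1164/227)·R3: [0, 0, 0, -15708/227]
R5 ← R5 − (28/17)·R4: [0, 0, 0, 0]
4 pivots among 4 columns.
Every column is a pivot column, so the columns are linearly independent.

yes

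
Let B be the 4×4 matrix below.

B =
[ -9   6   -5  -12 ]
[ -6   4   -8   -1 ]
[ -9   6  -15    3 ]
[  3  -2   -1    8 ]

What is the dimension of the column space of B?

Row reduce to echelon form.
R2 ← R2 − (2/3)·R1: [0, 0, -14/3, 7]
R3 ← R3 − R1: [0, 0, -10, 15]
R4 ← R4 + (1/3)·R1: [0, 0, -8/3, 4]
R3 ← R3 − (15/7)·R2: [0, 0, 0, 0]
R4 ← R4 − (4/7)·R2: [0, 0, 0, 0]
Echelon form has 2 nonzero rows, so rank(B) = 2.
The column space has dimension equal to the rank: 2.

2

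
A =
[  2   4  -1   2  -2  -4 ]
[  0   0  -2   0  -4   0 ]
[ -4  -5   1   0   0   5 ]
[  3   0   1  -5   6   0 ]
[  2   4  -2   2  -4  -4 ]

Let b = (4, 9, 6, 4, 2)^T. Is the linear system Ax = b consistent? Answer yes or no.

Row reduce the augmented matrix [A | b].
R3 ← R3 + (2)·R1: [0, 3, -1, 4, -4, -3, 14]
R4 ← R4 − (3/2)·R1: [0, -6, 5/2, -8, 9, 6, -2]
R5 ← R5 − R1: [0, 0, -1, 0, -2, 0, -2]
Swap R2 ↔ R3
R4 ← R4 + (2)·R2: [0, 0, 1/2, 0, 1, 0, 26]
R4 ← R4 + (1/4)·R3: [0, 0, 0, 0, 0, 0, 113/4]
R5 ← R5 − (1/2)·R3: [0, 0, 0, 0, 0, 0, -13/2]
R5 ← R5 + (26/113)·R4: [0, 0, 0, 0, 0, 0, 0]
The echelon form has 4 nonzero rows; the last pivot sits in the augmented column, so rank(A) = 3 but rank([A|b]) = 4.
Since the ranks differ, the system is inconsistent.

no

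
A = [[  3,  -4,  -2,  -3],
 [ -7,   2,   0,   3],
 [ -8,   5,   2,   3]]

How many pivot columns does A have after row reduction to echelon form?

Row reduce to echelon form.
R2 ← R2 + (7/3)·R1: [0, -22/3, -14/3, -4]
R3 ← R3 + (8/3)·R1: [0, -17/3, -10/3, -5]
R3 ← R3 − (17/22)·R2: [0, 0, 3/11, -21/11]
Echelon form has 3 nonzero rows, so rank(A) = 3.
Each nonzero row contributes one pivot column: 3 pivot columns.

3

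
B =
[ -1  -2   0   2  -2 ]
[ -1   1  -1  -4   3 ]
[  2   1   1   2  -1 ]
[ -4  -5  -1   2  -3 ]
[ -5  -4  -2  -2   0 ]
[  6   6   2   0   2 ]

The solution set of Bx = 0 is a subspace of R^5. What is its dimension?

3

Row reduce to echelon form.
R2 ← R2 − R1: [0, 3, -1, -6, 5]
R3 ← R3 + (2)·R1: [0, -3, 1, 6, -5]
R4 ← R4 − (4)·R1: [0, 3, -1, -6, 5]
R5 ← R5 − (5)·R1: [0, 6, -2, -12, 10]
R6 ← R6 + (6)·R1: [0, -6, 2, 12, -10]
R3 ← R3 + R2: [0, 0, 0, 0, 0]
R4 ← R4 − R2: [0, 0, 0, 0, 0]
R5 ← R5 − (2)·R2: [0, 0, 0, 0, 0]
R6 ← R6 + (2)·R2: [0, 0, 0, 0, 0]
2 nonzero rows, so rank(B) = 2.
B has 5 columns; by rank–nullity, nullity = 5 − 2 = 3.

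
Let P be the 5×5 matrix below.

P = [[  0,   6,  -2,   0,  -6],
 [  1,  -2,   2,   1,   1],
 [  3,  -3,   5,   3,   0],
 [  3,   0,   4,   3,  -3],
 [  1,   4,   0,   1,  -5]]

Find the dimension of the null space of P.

Row reduce to echelon form.
Swap R1 ↔ R2
R3 ← R3 − (3)·R1: [0, 3, -1, 0, -3]
R4 ← R4 − (3)·R1: [0, 6, -2, 0, -6]
R5 ← R5 − R1: [0, 6, -2, 0, -6]
R3 ← R3 − (1/2)·R2: [0, 0, 0, 0, 0]
R4 ← R4 − R2: [0, 0, 0, 0, 0]
R5 ← R5 − R2: [0, 0, 0, 0, 0]
2 nonzero rows, so rank(P) = 2.
P has 5 columns; by rank–nullity, nullity = 5 − 2 = 3.

3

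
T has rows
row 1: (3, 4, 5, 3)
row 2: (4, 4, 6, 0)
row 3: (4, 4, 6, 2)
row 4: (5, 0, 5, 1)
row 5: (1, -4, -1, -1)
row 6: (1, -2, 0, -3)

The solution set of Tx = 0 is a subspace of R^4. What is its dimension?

1

Row reduce to echelon form.
R2 ← R2 − (4/3)·R1: [0, -4/3, -2/3, -4]
R3 ← R3 − (4/3)·R1: [0, -4/3, -2/3, -2]
R4 ← R4 − (5/3)·R1: [0, -20/3, -10/3, -4]
R5 ← R5 − (1/3)·R1: [0, -16/3, -8/3, -2]
R6 ← R6 − (1/3)·R1: [0, -10/3, -5/3, -4]
R3 ← R3 − R2: [0, 0, 0, 2]
R4 ← R4 − (5)·R2: [0, 0, 0, 16]
R5 ← R5 − (4)·R2: [0, 0, 0, 14]
R6 ← R6 − (5/2)·R2: [0, 0, 0, 6]
R4 ← R4 − (8)·R3: [0, 0, 0, 0]
R5 ← R5 − (7)·R3: [0, 0, 0, 0]
R6 ← R6 − (3)·R3: [0, 0, 0, 0]
3 nonzero rows, so rank(T) = 3.
T has 4 columns; by rank–nullity, nullity = 4 − 3 = 1.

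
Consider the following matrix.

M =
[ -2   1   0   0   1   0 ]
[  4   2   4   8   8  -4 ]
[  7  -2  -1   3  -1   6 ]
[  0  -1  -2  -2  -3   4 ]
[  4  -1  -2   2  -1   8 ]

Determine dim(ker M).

Row reduce to echelon form.
R2 ← R2 + (2)·R1: [0, 4, 4, 8, 10, -4]
R3 ← R3 + (7/2)·R1: [0, 3/2, -1, 3, 5/2, 6]
R5 ← R5 + (2)·R1: [0, 1, -2, 2, 1, 8]
R3 ← R3 − (3/8)·R2: [0, 0, -5/2, 0, -5/4, 15/2]
R4 ← R4 + (1/4)·R2: [0, 0, -1, 0, -1/2, 3]
R5 ← R5 − (1/4)·R2: [0, 0, -3, 0, -3/2, 9]
R4 ← R4 − (2/5)·R3: [0, 0, 0, 0, 0, 0]
R5 ← R5 − (6/5)·R3: [0, 0, 0, 0, 0, 0]
3 nonzero rows, so rank(M) = 3.
M has 6 columns; by rank–nullity, nullity = 6 − 3 = 3.

3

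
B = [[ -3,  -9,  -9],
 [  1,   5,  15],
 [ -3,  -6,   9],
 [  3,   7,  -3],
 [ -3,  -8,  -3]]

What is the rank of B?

2

Row reduce to echelon form.
R2 ← R2 + (1/3)·R1: [0, 2, 12]
R3 ← R3 − R1: [0, 3, 18]
R4 ← R4 + R1: [0, -2, -12]
R5 ← R5 − R1: [0, 1, 6]
R3 ← R3 − (3/2)·R2: [0, 0, 0]
R4 ← R4 + R2: [0, 0, 0]
R5 ← R5 − (1/2)·R2: [0, 0, 0]
Echelon form has 2 nonzero rows, so rank(B) = 2.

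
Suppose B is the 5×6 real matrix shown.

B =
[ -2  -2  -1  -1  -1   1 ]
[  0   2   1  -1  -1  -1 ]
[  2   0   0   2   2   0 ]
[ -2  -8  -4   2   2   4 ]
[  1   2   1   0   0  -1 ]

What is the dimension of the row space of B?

2

Row reduce to echelon form.
R3 ← R3 + R1: [0, -2, -1, 1, 1, 1]
R4 ← R4 − R1: [0, -6, -3, 3, 3, 3]
R5 ← R5 + (1/2)·R1: [0, 1, 1/2, -1/2, -1/2, -1/2]
R3 ← R3 + R2: [0, 0, 0, 0, 0, 0]
R4 ← R4 + (3)·R2: [0, 0, 0, 0, 0, 0]
R5 ← R5 − (1/2)·R2: [0, 0, 0, 0, 0, 0]
Echelon form has 2 nonzero rows, so rank(B) = 2.
The row space has dimension equal to the rank: 2.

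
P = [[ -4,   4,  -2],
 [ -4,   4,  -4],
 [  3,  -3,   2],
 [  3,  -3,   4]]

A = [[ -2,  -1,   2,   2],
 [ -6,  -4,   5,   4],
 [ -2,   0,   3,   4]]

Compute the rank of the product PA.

First compute PA:
[[-12, -12,   6,   0],
 [ -8, -12,   0,  -8],
 [  8,   9,  -3,   2],
 [  4,   9,   3,  10]]
Now row reduce the product.
R2 ← R2 − (2/3)·R1: [0, -4, -4, -8]
R3 ← R3 + (2/3)·R1: [0, 1, 1, 2]
R4 ← R4 + (1/3)·R1: [0, 5, 5, 10]
R3 ← R3 + (1/4)·R2: [0, 0, 0, 0]
R4 ← R4 + (5/4)·R2: [0, 0, 0, 0]
2 nonzero rows, so rank(PA) = 2.

2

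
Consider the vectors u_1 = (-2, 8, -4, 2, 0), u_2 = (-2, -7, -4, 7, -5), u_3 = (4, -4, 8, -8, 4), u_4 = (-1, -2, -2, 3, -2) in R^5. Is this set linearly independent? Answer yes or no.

no

Form the matrix with these vectors as rows and row reduce.
R2 ← R2 − R1: [0, -15, 0, 5, -5]
R3 ← R3 + (2)·R1: [0, 12, 0, -4, 4]
R4 ← R4 − (1/2)·R1: [0, -6, 0, 2, -2]
R3 ← R3 + (4/5)·R2: [0, 0, 0, 0, 0]
R4 ← R4 − (2/5)·R2: [0, 0, 0, 0, 0]
2 nonzero rows, so the 4 vectors span a space of dimension 2.
Since 2 < 4, the vectors are linearly dependent.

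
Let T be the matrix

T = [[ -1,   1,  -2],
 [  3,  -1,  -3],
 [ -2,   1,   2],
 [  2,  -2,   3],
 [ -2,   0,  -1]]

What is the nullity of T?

Row reduce to echelon form.
R2 ← R2 + (3)·R1: [0, 2, -9]
R3 ← R3 − (2)·R1: [0, -1, 6]
R4 ← R4 + (2)·R1: [0, 0, -1]
R5 ← R5 − (2)·R1: [0, -2, 3]
R3 ← R3 + (1/2)·R2: [0, 0, 3/2]
R5 ← R5 + R2: [0, 0, -6]
R4 ← R4 + (2/3)·R3: [0, 0, 0]
R5 ← R5 + (4)·R3: [0, 0, 0]
3 nonzero rows, so rank(T) = 3.
T has 3 columns; by rank–nullity, nullity = 3 − 3 = 0.

0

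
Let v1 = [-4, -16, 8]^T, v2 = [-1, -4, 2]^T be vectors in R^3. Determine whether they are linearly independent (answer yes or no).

Form the matrix with these vectors as rows and row reduce.
R2 ← R2 − (1/4)·R1: [0, 0, 0]
1 nonzero row, so the 2 vectors span a space of dimension 1.
Since 1 < 2, the vectors are linearly dependent.

no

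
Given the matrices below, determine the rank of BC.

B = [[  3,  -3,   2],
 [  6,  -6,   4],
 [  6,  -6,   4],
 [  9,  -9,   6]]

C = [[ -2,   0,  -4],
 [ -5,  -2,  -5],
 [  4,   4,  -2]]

1

First compute BC:
[[ 17,  14,  -1],
 [ 34,  28,  -2],
 [ 34,  28,  -2],
 [ 51,  42,  -3]]
Now row reduce the product.
R2 ← R2 − (2)·R1: [0, 0, 0]
R3 ← R3 − (2)·R1: [0, 0, 0]
R4 ← R4 − (3)·R1: [0, 0, 0]
1 nonzero row, so rank(BC) = 1.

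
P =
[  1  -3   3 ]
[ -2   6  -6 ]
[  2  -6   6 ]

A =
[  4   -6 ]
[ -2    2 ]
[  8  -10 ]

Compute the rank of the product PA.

First compute PA:
[[ 34, -42],
 [-68,  84],
 [ 68, -84]]
Now row reduce the product.
R2 ← R2 + (2)·R1: [0, 0]
R3 ← R3 − (2)·R1: [0, 0]
1 nonzero row, so rank(PA) = 1.

1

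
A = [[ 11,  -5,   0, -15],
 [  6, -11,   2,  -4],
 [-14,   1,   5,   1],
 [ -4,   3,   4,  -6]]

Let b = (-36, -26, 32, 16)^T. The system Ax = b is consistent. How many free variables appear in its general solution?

Row reduce the augmented matrix [A | b].
R2 ← R2 − (6/11)·R1: [0, -91/11, 2, 46/11, -70/11]
R3 ← R3 + (14/11)·R1: [0, -59/11, 5, -199/11, -152/11]
R4 ← R4 + (4/11)·R1: [0, 13/11, 4, -126/11, 32/11]
R3 ← R3 − (59/91)·R2: [0, 0, 337/91, -1893/91, -126/13]
R4 ← R4 + (1/7)·R2: [0, 0, 30/7, -76/7, 2]
R4 ← R4 − (390/337)·R3: [0, 0, 0, 4454/337, 4454/337]
The echelon form has 4 nonzero rows, and every pivot lies in the first 4 columns, so rank(A) = rank([A|b]) = 4.
The system is consistent.
Free variables = (unknowns) − (rank) = 4 − 4 = 0.

0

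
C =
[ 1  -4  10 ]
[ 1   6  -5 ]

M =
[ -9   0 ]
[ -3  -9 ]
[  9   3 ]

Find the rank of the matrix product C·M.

First compute CM:
[[ 93,  66],
 [-72, -69]]
Now row reduce the product.
R2 ← R2 + (24/31)·R1: [0, -555/31]
2 nonzero rows, so rank(CM) = 2.

2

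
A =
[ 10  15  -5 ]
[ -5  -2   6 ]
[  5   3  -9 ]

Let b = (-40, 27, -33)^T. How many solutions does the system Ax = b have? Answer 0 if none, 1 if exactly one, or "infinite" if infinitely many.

Row reduce the augmented matrix [A | b].
R2 ← R2 + (1/2)·R1: [0, 11/2, 7/2, 7]
R3 ← R3 − (1/2)·R1: [0, -9/2, -13/2, -13]
R3 ← R3 + (9/11)·R2: [0, 0, -40/11, -80/11]
The echelon form has 3 nonzero rows, and every pivot lies in the first 3 columns, so rank(A) = rank([A|b]) = 3.
The system is consistent.
rank = 3 = number of unknowns, so the solution is unique.

1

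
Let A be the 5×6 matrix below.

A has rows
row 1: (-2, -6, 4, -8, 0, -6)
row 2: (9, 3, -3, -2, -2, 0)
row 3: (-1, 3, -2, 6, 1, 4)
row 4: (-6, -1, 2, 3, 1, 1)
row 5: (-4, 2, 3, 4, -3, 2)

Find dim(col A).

4

Row reduce to echelon form.
R2 ← R2 + (9/2)·R1: [0, -24, 15, -38, -2, -27]
R3 ← R3 − (1/2)·R1: [0, 6, -4, 10, 1, 7]
R4 ← R4 − (3)·R1: [0, 17, -10, 27, 1, 19]
R5 ← R5 − (2)·R1: [0, 14, -5, 20, -3, 14]
R3 ← R3 + (1/4)·R2: [0, 0, -1/4, 1/2, 1/2, 1/4]
R4 ← R4 + (17/24)·R2: [0, 0, 5/8, 1/12, -5/12, -1/8]
R5 ← R5 + (7/12)·R2: [0, 0, 15/4, -13/6, -25/6, -7/4]
R4 ← R4 + (5/2)·R3: [0, 0, 0, 4/3, 5/6, 1/2]
R5 ← R5 + (15)·R3: [0, 0, 0, 16/3, 10/3, 2]
R5 ← R5 − (4)·R4: [0, 0, 0, 0, 0, 0]
Echelon form has 4 nonzero rows, so rank(A) = 4.
The column space has dimension equal to the rank: 4.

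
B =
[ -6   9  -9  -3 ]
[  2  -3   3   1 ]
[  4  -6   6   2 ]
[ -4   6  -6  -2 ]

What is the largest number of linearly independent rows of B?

1

Row reduce to echelon form.
R2 ← R2 + (1/3)·R1: [0, 0, 0, 0]
R3 ← R3 + (2/3)·R1: [0, 0, 0, 0]
R4 ← R4 − (2/3)·R1: [0, 0, 0, 0]
Echelon form has 1 nonzero row, so rank(B) = 1.
The rank gives the maximum number of linearly independent rows: 1.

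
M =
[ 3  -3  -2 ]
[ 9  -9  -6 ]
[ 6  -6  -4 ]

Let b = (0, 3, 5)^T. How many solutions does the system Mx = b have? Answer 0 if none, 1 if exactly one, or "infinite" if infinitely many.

Row reduce the augmented matrix [M | b].
R2 ← R2 − (3)·R1: [0, 0, 0, 3]
R3 ← R3 − (2)·R1: [0, 0, 0, 5]
R3 ← R3 − (5/3)·R2: [0, 0, 0, 0]
The echelon form has 2 nonzero rows; the last pivot sits in the augmented column, so rank(M) = 1 but rank([M|b]) = 2.
Since the ranks differ, the system is inconsistent.
It has no solutions.

0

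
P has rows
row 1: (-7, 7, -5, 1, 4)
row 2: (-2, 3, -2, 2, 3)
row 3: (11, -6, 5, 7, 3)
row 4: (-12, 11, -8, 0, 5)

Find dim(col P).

2

Row reduce to echelon form.
R2 ← R2 − (2/7)·R1: [0, 1, -4/7, 12/7, 13/7]
R3 ← R3 + (11/7)·R1: [0, 5, -20/7, 60/7, 65/7]
R4 ← R4 − (12/7)·R1: [0, -1, 4/7, -12/7, -13/7]
R3 ← R3 − (5)·R2: [0, 0, 0, 0, 0]
R4 ← R4 + R2: [0, 0, 0, 0, 0]
Echelon form has 2 nonzero rows, so rank(P) = 2.
The column space has dimension equal to the rank: 2.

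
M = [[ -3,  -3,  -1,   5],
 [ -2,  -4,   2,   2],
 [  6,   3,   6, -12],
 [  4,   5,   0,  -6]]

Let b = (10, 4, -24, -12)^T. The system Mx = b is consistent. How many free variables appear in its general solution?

2

Row reduce the augmented matrix [M | b].
R2 ← R2 − (2/3)·R1: [0, -2, 8/3, -4/3, -8/3]
R3 ← R3 + (2)·R1: [0, -3, 4, -2, -4]
R4 ← R4 + (4/3)·R1: [0, 1, -4/3, 2/3, 4/3]
R3 ← R3 − (3/2)·R2: [0, 0, 0, 0, 0]
R4 ← R4 + (1/2)·R2: [0, 0, 0, 0, 0]
The echelon form has 2 nonzero rows, and every pivot lies in the first 4 columns, so rank(M) = rank([M|b]) = 2.
The system is consistent.
Free variables = (unknowns) − (rank) = 4 − 2 = 2.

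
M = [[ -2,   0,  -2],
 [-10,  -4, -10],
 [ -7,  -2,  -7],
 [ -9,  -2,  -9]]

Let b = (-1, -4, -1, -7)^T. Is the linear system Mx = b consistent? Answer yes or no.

Row reduce the augmented matrix [M | b].
R2 ← R2 − (5)·R1: [0, -4, 0, 1]
R3 ← R3 − (7/2)·R1: [0, -2, 0, 5/2]
R4 ← R4 − (9/2)·R1: [0, -2, 0, -5/2]
R3 ← R3 − (1/2)·R2: [0, 0, 0, 2]
R4 ← R4 − (1/2)·R2: [0, 0, 0, -3]
R4 ← R4 + (3/2)·R3: [0, 0, 0, 0]
The echelon form has 3 nonzero rows; the last pivot sits in the augmented column, so rank(M) = 2 but rank([M|b]) = 3.
Since the ranks differ, the system is inconsistent.

no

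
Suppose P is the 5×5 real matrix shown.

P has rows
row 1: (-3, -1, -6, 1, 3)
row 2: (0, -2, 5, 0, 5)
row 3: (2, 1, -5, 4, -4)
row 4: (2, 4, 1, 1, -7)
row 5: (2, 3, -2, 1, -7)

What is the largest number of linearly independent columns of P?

4

Row reduce to echelon form.
R3 ← R3 + (2/3)·R1: [0, 1/3, -9, 14/3, -2]
R4 ← R4 + (2/3)·R1: [0, 10/3, -3, 5/3, -5]
R5 ← R5 + (2/3)·R1: [0, 7/3, -6, 5/3, -5]
R3 ← R3 + (1/6)·R2: [0, 0, -49/6, 14/3, -7/6]
R4 ← R4 + (5/3)·R2: [0, 0, 16/3, 5/3, 10/3]
R5 ← R5 + (7/6)·R2: [0, 0, -1/6, 5/3, 5/6]
R4 ← R4 + (32/49)·R3: [0, 0, 0, 33/7, 18/7]
R5 ← R5 − (1/49)·R3: [0, 0, 0, 11/7, 6/7]
R5 ← R5 − (1/3)·R4: [0, 0, 0, 0, 0]
Echelon form has 4 nonzero rows, so rank(P) = 4.
The rank gives the maximum number of linearly independent columns: 4.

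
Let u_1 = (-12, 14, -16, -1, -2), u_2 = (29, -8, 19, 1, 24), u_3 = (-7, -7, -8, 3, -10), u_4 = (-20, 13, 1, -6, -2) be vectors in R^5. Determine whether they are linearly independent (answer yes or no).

yes

Form the matrix with these vectors as rows and row reduce.
R2 ← R2 + (29/12)·R1: [0, 155/6, -59/3, -17/12, 115/6]
R3 ← R3 − (7/12)·R1: [0, -91/6, 4/3, 43/12, -53/6]
R4 ← R4 − (5/3)·R1: [0, -31/3, 83/3, -13/3, 4/3]
R3 ← R3 + (91/155)·R2: [0, 0, -1583/155, 853/310, 75/31]
R4 ← R4 + (2/5)·R2: [0, 0, 99/5, -49/10, 9]
R4 ← R4 + (3069/1583)·R3: [0, 0, 0, 688/1583, 21672/1583]
4 nonzero rows, so the 4 vectors span a space of dimension 4.
Since 4 = 4, the vectors are linearly independent.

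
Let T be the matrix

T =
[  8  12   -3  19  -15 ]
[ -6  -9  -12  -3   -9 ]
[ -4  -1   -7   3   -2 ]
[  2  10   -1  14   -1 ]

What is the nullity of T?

1

Row reduce to echelon form.
R2 ← R2 + (3/4)·R1: [0, 0, -57/4, 45/4, -81/4]
R3 ← R3 + (1/2)·R1: [0, 5, -17/2, 25/2, -19/2]
R4 ← R4 − (1/4)·R1: [0, 7, -1/4, 37/4, 11/4]
Swap R2 ↔ R3
R4 ← R4 − (7/5)·R2: [0, 0, 233/20, -33/4, 321/20]
R4 ← R4 + (233/285)·R3: [0, 0, 0, 18/19, -48/95]
4 nonzero rows, so rank(T) = 4.
T has 5 columns; by rank–nullity, nullity = 5 − 4 = 1.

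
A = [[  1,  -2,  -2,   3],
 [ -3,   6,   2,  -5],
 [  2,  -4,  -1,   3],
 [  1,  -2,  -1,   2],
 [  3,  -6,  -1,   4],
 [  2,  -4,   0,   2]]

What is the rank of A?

Row reduce to echelon form.
R2 ← R2 + (3)·R1: [0, 0, -4, 4]
R3 ← R3 − (2)·R1: [0, 0, 3, -3]
R4 ← R4 − R1: [0, 0, 1, -1]
R5 ← R5 − (3)·R1: [0, 0, 5, -5]
R6 ← R6 − (2)·R1: [0, 0, 4, -4]
R3 ← R3 + (3/4)·R2: [0, 0, 0, 0]
R4 ← R4 + (1/4)·R2: [0, 0, 0, 0]
R5 ← R5 + (5/4)·R2: [0, 0, 0, 0]
R6 ← R6 + R2: [0, 0, 0, 0]
Echelon form has 2 nonzero rows, so rank(A) = 2.

2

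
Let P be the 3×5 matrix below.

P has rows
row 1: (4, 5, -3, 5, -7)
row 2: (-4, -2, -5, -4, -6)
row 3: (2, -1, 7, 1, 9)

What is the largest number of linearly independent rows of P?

3

Row reduce to echelon form.
R2 ← R2 + R1: [0, 3, -8, 1, -13]
R3 ← R3 − (1/2)·R1: [0, -7/2, 17/2, -3/2, 25/2]
R3 ← R3 + (7/6)·R2: [0, 0, -5/6, -1/3, -8/3]
Echelon form has 3 nonzero rows, so rank(P) = 3.
The rank gives the maximum number of linearly independent rows: 3.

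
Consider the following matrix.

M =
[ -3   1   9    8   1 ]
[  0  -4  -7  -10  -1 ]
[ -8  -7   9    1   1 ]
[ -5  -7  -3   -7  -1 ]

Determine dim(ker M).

1

Row reduce to echelon form.
R3 ← R3 − (8/3)·R1: [0, -29/3, -15, -61/3, -5/3]
R4 ← R4 − (5/3)·R1: [0, -26/3, -18, -61/3, -8/3]
R3 ← R3 − (29/12)·R2: [0, 0, 23/12, 23/6, 3/4]
R4 ← R4 − (13/6)·R2: [0, 0, -17/6, 4/3, -1/2]
R4 ← R4 + (34/23)·R3: [0, 0, 0, 7, 14/23]
4 nonzero rows, so rank(M) = 4.
M has 5 columns; by rank–nullity, nullity = 5 − 4 = 1.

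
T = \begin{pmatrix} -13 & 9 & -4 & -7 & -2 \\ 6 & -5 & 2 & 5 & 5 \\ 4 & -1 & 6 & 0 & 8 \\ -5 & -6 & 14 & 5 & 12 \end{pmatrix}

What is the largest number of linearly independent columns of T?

Row reduce to echelon form.
R2 ← R2 + (6/13)·R1: [0, -11/13, 2/13, 23/13, 53/13]
R3 ← R3 + (4/13)·R1: [0, 23/13, 62/13, -28/13, 96/13]
R4 ← R4 − (5/13)·R1: [0, -123/13, 202/13, 100/13, 166/13]
R3 ← R3 + (23/11)·R2: [0, 0, 56/11, 17/11, 175/11]
R4 ← R4 − (123/11)·R2: [0, 0, 152/11, -133/11, -361/11]
R4 ← R4 − (19/7)·R3: [0, 0, 0, -114/7, -76]
Echelon form has 4 nonzero rows, so rank(T) = 4.
The rank gives the maximum number of linearly independent columns: 4.

4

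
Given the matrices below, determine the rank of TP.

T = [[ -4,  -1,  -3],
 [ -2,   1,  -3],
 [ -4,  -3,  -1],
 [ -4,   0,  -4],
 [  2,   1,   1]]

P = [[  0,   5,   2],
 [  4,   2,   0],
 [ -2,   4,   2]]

2

First compute TP:
[[  2, -34, -14],
 [ 10, -20, -10],
 [-10, -30, -10],
 [  8, -36, -16],
 [  2,  16,   6]]
Now row reduce the product.
R2 ← R2 − (5)·R1: [0, 150, 60]
R3 ← R3 + (5)·R1: [0, -200, -80]
R4 ← R4 − (4)·R1: [0, 100, 40]
R5 ← R5 − R1: [0, 50, 20]
R3 ← R3 + (4/3)·R2: [0, 0, 0]
R4 ← R4 − (2/3)·R2: [0, 0, 0]
R5 ← R5 − (1/3)·R2: [0, 0, 0]
2 nonzero rows, so rank(TP) = 2.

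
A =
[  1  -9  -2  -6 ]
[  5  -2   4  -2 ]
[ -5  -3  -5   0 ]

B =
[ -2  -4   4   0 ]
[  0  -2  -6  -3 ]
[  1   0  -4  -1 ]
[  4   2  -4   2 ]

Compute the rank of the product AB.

3

First compute AB:
[[-28,   2,  90,  17],
 [-14, -20,  24,  -2],
 [  5,  26,  18,  14]]
Now row reduce the product.
R2 ← R2 − (1/2)·R1: [0, -21, -21, -21/2]
R3 ← R3 + (5/28)·R1: [0, 369/14, 477/14, 477/28]
R3 ← R3 + (123/98)·R2: [0, 0, 54/7, 27/7]
3 nonzero rows, so rank(AB) = 3.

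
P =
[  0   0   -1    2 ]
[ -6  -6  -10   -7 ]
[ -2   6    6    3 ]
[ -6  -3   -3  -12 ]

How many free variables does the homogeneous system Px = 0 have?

Row reduce to echelon form.
Swap R1 ↔ R2
R3 ← R3 − (1/3)·R1: [0, 8, 28/3, 16/3]
R4 ← R4 − R1: [0, 3, 7, -5]
Swap R2 ↔ R3
R4 ← R4 − (3/8)·R2: [0, 0, 7/2, -7]
R4 ← R4 + (7/2)·R3: [0, 0, 0, 0]
3 nonzero rows, so rank(P) = 3.
P has 4 columns; by rank–nullity, nullity = 4 − 3 = 1.

1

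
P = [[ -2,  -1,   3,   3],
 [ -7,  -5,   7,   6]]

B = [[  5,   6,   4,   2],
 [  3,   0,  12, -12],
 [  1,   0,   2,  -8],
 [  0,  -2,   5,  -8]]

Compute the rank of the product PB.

First compute PB:
[[-10, -18,   1, -40],
 [-43, -54, -44, -58]]
Now row reduce the product.
R2 ← R2 − (43/10)·R1: [0, 117/5, -483/10, 114]
2 nonzero rows, so rank(PB) = 2.

2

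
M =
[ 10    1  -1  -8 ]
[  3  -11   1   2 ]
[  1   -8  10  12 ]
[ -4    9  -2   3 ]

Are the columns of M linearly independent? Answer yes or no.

Row reduce M to echelon form.
R2 ← R2 − (3/10)·R1: [0, -113/10, 13/10, 22/5]
R3 ← R3 − (1/10)·R1: [0, -81/10, 101/10, 64/5]
R4 ← R4 + (2/5)·R1: [0, 47/5, -12/5, -1/5]
R3 ← R3 − (81/113)·R2: [0, 0, 1036/113, 1090/113]
R4 ← R4 + (94/113)·R2: [0, 0, -149/113, 391/113]
R4 ← R4 + (149/1036)·R3: [0, 0, 0, 2511/518]
4 pivots among 4 columns.
Every column is a pivot column, so the columns are linearly independent.

yes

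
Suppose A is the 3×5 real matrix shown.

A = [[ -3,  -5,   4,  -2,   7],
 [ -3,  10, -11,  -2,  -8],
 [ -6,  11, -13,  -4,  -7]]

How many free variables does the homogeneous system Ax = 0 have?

3

Row reduce to echelon form.
R2 ← R2 − R1: [0, 15, -15, 0, -15]
R3 ← R3 − (2)·R1: [0, 21, -21, 0, -21]
R3 ← R3 − (7/5)·R2: [0, 0, 0, 0, 0]
2 nonzero rows, so rank(A) = 2.
A has 5 columns; by rank–nullity, nullity = 5 − 2 = 3.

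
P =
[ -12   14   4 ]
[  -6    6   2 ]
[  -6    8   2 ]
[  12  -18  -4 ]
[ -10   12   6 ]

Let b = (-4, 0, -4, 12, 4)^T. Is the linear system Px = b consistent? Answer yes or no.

yes

Row reduce the augmented matrix [P | b].
R2 ← R2 − (1/2)·R1: [0, -1, 0, 2]
R3 ← R3 − (1/2)·R1: [0, 1, 0, -2]
R4 ← R4 + R1: [0, -4, 0, 8]
R5 ← R5 − (5/6)·R1: [0, 1/3, 8/3, 22/3]
R3 ← R3 + R2: [0, 0, 0, 0]
R4 ← R4 − (4)·R2: [0, 0, 0, 0]
R5 ← R5 + (1/3)·R2: [0, 0, 8/3, 8]
Swap R3 ↔ R5
The echelon form has 3 nonzero rows, and every pivot lies in the first 3 columns, so rank(P) = rank([P|b]) = 3.
The system is consistent.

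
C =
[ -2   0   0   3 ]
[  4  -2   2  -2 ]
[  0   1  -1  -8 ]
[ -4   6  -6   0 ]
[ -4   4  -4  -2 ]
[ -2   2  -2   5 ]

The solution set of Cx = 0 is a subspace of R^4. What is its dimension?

1

Row reduce to echelon form.
R2 ← R2 + (2)·R1: [0, -2, 2, 4]
R4 ← R4 − (2)·R1: [0, 6, -6, -6]
R5 ← R5 − (2)·R1: [0, 4, -4, -8]
R6 ← R6 − R1: [0, 2, -2, 2]
R3 ← R3 + (1/2)·R2: [0, 0, 0, -6]
R4 ← R4 + (3)·R2: [0, 0, 0, 6]
R5 ← R5 + (2)·R2: [0, 0, 0, 0]
R6 ← R6 + R2: [0, 0, 0, 6]
R4 ← R4 + R3: [0, 0, 0, 0]
R6 ← R6 + R3: [0, 0, 0, 0]
3 nonzero rows, so rank(C) = 3.
C has 4 columns; by rank–nullity, nullity = 4 − 3 = 1.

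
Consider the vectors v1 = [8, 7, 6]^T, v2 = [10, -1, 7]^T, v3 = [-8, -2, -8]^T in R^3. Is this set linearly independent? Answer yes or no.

yes

Form the matrix with these vectors as rows and row reduce.
R2 ← R2 − (5/4)·R1: [0, -39/4, -1/2]
R3 ← R3 + R1: [0, 5, -2]
R3 ← R3 + (20/39)·R2: [0, 0, -88/39]
3 nonzero rows, so the 3 vectors span a space of dimension 3.
Since 3 = 3, the vectors are linearly independent.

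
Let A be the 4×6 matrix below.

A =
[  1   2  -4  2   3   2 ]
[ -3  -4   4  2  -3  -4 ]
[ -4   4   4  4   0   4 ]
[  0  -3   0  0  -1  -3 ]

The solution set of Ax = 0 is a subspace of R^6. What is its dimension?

3

Row reduce to echelon form.
R2 ← R2 + (3)·R1: [0, 2, -8, 8, 6, 2]
R3 ← R3 + (4)·R1: [0, 12, -12, 12, 12, 12]
R3 ← R3 − (6)·R2: [0, 0, 36, -36, -24, 0]
R4 ← R4 + (3/2)·R2: [0, 0, -12, 12, 8, 0]
R4 ← R4 + (1/3)·R3: [0, 0, 0, 0, 0, 0]
3 nonzero rows, so rank(A) = 3.
A has 6 columns; by rank–nullity, nullity = 6 − 3 = 3.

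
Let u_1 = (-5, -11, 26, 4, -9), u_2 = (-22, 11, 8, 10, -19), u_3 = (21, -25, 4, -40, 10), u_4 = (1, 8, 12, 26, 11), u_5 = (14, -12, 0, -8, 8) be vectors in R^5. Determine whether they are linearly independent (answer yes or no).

yes

Form the matrix with these vectors as rows and row reduce.
R2 ← R2 − (22/5)·R1: [0, 297/5, -532/5, -38/5, 103/5]
R3 ← R3 + (21/5)·R1: [0, -356/5, 566/5, -116/5, -139/5]
R4 ← R4 + (1/5)·R1: [0, 29/5, 86/5, 134/5, 46/5]
R5 ← R5 + (14/5)·R1: [0, -214/5, 364/5, 16/5, -86/5]
R3 ← R3 + (356/297)·R2: [0, 0, -4258/297, -9596/297, -923/297]
R4 ← R4 − (29/297)·R2: [0, 0, 8194/297, 8180/297, 2135/297]
R5 ← R5 + (214/297)·R2: [0, 0, -1148/297, -676/297, -700/297]
R4 ← R4 + (4097/2129)·R3: [0, 0, 0, -73736/2129, 2572/2129]
R5 ← R5 − (574/2129)·R3: [0, 0, 0, 13700/2129, -3234/2129]
R5 ← R5 + (3425/18434)·R4: [0, 0, 0, 0, -11932/9217]
5 nonzero rows, so the 5 vectors span a space of dimension 5.
Since 5 = 5, the vectors are linearly independent.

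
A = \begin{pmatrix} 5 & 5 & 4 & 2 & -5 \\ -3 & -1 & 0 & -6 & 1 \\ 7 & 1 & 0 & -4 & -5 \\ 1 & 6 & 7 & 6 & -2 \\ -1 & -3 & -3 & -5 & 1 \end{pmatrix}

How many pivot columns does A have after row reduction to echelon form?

4

Row reduce to echelon form.
R2 ← R2 + (3/5)·R1: [0, 2, 12/5, -24/5, -2]
R3 ← R3 − (7/5)·R1: [0, -6, -28/5, -34/5, 2]
R4 ← R4 − (1/5)·R1: [0, 5, 31/5, 28/5, -1]
R5 ← R5 + (1/5)·R1: [0, -2, -11/5, -23/5, 0]
R3 ← R3 + (3)·R2: [0, 0, 8/5, -106/5, -4]
R4 ← R4 − (5/2)·R2: [0, 0, 1/5, 88/5, 4]
R5 ← R5 + R2: [0, 0, 1/5, -47/5, -2]
R4 ← R4 − (1/8)·R3: [0, 0, 0, 81/4, 9/2]
R5 ← R5 − (1/8)·R3: [0, 0, 0, -27/4, -3/2]
R5 ← R5 + (1/3)·R4: [0, 0, 0, 0, 0]
Echelon form has 4 nonzero rows, so rank(A) = 4.
Each nonzero row contributes one pivot column: 4 pivot columns.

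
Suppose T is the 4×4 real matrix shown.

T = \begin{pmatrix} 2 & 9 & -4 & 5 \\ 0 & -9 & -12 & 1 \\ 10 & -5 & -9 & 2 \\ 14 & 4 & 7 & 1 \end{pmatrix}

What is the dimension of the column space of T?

4

Row reduce to echelon form.
R3 ← R3 − (5)·R1: [0, -50, 11, -23]
R4 ← R4 − (7)·R1: [0, -59, 35, -34]
R3 ← R3 − (50/9)·R2: [0, 0, 233/3, -257/9]
R4 ← R4 − (59/9)·R2: [0, 0, 341/3, -365/9]
R4 ← R4 − (341/233)·R3: [0, 0, 0, 288/233]
Echelon form has 4 nonzero rows, so rank(T) = 4.
The column space has dimension equal to the rank: 4.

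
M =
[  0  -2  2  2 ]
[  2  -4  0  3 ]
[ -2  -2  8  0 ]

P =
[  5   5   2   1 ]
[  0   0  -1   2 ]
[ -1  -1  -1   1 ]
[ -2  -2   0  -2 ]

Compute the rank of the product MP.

First compute MP:
[[ -6,  -6,   0,  -6],
 [  4,   4,   8, -12],
 [-18, -18, -10,   2]]
Now row reduce the product.
R2 ← R2 + (2/3)·R1: [0, 0, 8, -16]
R3 ← R3 − (3)·R1: [0, 0, -10, 20]
R3 ← R3 + (5/4)·R2: [0, 0, 0, 0]
2 nonzero rows, so rank(MP) = 2.

2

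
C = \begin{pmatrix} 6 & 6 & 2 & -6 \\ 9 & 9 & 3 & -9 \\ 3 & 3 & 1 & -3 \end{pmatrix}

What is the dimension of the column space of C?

1

Row reduce to echelon form.
R2 ← R2 − (3/2)·R1: [0, 0, 0, 0]
R3 ← R3 − (1/2)·R1: [0, 0, 0, 0]
Echelon form has 1 nonzero row, so rank(C) = 1.
The column space has dimension equal to the rank: 1.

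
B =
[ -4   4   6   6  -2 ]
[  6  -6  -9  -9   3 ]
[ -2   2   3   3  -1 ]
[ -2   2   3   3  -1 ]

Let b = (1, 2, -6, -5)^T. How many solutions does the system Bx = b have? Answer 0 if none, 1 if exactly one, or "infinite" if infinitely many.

0

Row reduce the augmented matrix [B | b].
R2 ← R2 + (3/2)·R1: [0, 0, 0, 0, 0, 7/2]
R3 ← R3 − (1/2)·R1: [0, 0, 0, 0, 0, -13/2]
R4 ← R4 − (1/2)·R1: [0, 0, 0, 0, 0, -11/2]
R3 ← R3 + (13/7)·R2: [0, 0, 0, 0, 0, 0]
R4 ← R4 + (11/7)·R2: [0, 0, 0, 0, 0, 0]
The echelon form has 2 nonzero rows; the last pivot sits in the augmented column, so rank(B) = 1 but rank([B|b]) = 2.
Since the ranks differ, the system is inconsistent.
It has no solutions.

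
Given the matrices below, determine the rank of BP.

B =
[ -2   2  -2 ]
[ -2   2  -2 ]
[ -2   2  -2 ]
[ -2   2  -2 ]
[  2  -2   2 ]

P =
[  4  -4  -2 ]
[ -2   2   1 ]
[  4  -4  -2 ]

First compute BP:
[[-20,  20,  10],
 [-20,  20,  10],
 [-20,  20,  10],
 [-20,  20,  10],
 [ 20, -20, -10]]
Now row reduce the product.
R2 ← R2 − R1: [0, 0, 0]
R3 ← R3 − R1: [0, 0, 0]
R4 ← R4 − R1: [0, 0, 0]
R5 ← R5 + R1: [0, 0, 0]
1 nonzero row, so rank(BP) = 1.

1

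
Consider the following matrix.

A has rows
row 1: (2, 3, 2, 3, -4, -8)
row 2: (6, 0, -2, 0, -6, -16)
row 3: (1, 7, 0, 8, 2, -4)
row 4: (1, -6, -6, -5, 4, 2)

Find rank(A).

4

Row reduce to echelon form.
R2 ← R2 − (3)·R1: [0, -9, -8, -9, 6, 8]
R3 ← R3 − (1/2)·R1: [0, 11/2, -1, 13/2, 4, 0]
R4 ← R4 − (1/2)·R1: [0, -15/2, -7, -13/2, 6, 6]
R3 ← R3 + (11/18)·R2: [0, 0, -53/9, 1, 23/3, 44/9]
R4 ← R4 − (5/6)·R2: [0, 0, -1/3, 1, 1, -2/3]
R4 ← R4 − (3/53)·R3: [0, 0, 0, 50/53, 30/53, -50/53]
Echelon form has 4 nonzero rows, so rank(A) = 4.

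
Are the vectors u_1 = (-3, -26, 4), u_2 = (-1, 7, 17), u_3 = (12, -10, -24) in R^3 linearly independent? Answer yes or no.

Form the matrix with these vectors as rows and row reduce.
R2 ← R2 − (1/3)·R1: [0, 47/3, 47/3]
R3 ← R3 + (4)·R1: [0, -114, -8]
R3 ← R3 + (342/47)·R2: [0, 0, 106]
3 nonzero rows, so the 3 vectors span a space of dimension 3.
Since 3 = 3, the vectors are linearly independent.

yes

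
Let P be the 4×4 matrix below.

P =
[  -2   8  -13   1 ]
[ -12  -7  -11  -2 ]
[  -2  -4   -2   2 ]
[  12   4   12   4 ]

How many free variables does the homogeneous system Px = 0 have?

0

Row reduce to echelon form.
R2 ← R2 − (6)·R1: [0, -55, 67, -8]
R3 ← R3 − R1: [0, -12, 11, 1]
R4 ← R4 + (6)·R1: [0, 52, -66, 10]
R3 ← R3 − (12/55)·R2: [0, 0, -199/55, 151/55]
R4 ← R4 + (52/55)·R2: [0, 0, -146/55, 134/55]
R4 ← R4 − (146/199)·R3: [0, 0, 0, 84/199]
4 nonzero rows, so rank(P) = 4.
P has 4 columns; by rank–nullity, nullity = 4 − 4 = 0.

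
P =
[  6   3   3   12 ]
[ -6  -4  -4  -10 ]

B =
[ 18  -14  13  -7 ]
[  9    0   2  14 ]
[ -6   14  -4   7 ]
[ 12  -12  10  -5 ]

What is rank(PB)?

First compute PB:
[[261, -186, 192, -39],
 [-240, 148, -170,   8]]
Now row reduce the product.
R2 ← R2 + (80/87)·R1: [0, -668/29, 190/29, -808/29]
2 nonzero rows, so rank(PB) = 2.

2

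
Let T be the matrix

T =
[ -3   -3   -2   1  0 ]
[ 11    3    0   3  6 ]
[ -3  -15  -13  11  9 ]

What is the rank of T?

Row reduce to echelon form.
R2 ← R2 + (11/3)·R1: [0, -8, -22/3, 20/3, 6]
R3 ← R3 − R1: [0, -12, -11, 10, 9]
R3 ← R3 − (3/2)·R2: [0, 0, 0, 0, 0]
Echelon form has 2 nonzero rows, so rank(T) = 2.

2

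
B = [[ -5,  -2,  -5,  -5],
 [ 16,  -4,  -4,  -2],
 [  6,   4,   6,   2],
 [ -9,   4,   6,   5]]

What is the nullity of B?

1

Row reduce to echelon form.
R2 ← R2 + (16/5)·R1: [0, -52/5, -20, -18]
R3 ← R3 + (6/5)·R1: [0, 8/5, 0, -4]
R4 ← R4 − (9/5)·R1: [0, 38/5, 15, 14]
R3 ← R3 + (2/13)·R2: [0, 0, -40/13, -88/13]
R4 ← R4 + (19/26)·R2: [0, 0, 5/13, 11/13]
R4 ← R4 + (1/8)·R3: [0, 0, 0, 0]
3 nonzero rows, so rank(B) = 3.
B has 4 columns; by rank–nullity, nullity = 4 − 3 = 1.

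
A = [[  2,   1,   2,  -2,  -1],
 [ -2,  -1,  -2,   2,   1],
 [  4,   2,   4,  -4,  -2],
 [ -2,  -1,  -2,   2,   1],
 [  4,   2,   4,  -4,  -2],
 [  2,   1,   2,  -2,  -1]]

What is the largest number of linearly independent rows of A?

1

Row reduce to echelon form.
R2 ← R2 + R1: [0, 0, 0, 0, 0]
R3 ← R3 − (2)·R1: [0, 0, 0, 0, 0]
R4 ← R4 + R1: [0, 0, 0, 0, 0]
R5 ← R5 − (2)·R1: [0, 0, 0, 0, 0]
R6 ← R6 − R1: [0, 0, 0, 0, 0]
Echelon form has 1 nonzero row, so rank(A) = 1.
The rank gives the maximum number of linearly independent rows: 1.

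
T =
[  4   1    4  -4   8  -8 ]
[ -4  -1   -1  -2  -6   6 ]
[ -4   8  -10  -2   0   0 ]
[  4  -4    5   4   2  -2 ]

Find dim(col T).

3

Row reduce to echelon form.
R2 ← R2 + R1: [0, 0, 3, -6, 2, -2]
R3 ← R3 + R1: [0, 9, -6, -6, 8, -8]
R4 ← R4 − R1: [0, -5, 1, 8, -6, 6]
Swap R2 ↔ R3
R4 ← R4 + (5/9)·R2: [0, 0, -7/3, 14/3, -14/9, 14/9]
R4 ← R4 + (7/9)·R3: [0, 0, 0, 0, 0, 0]
Echelon form has 3 nonzero rows, so rank(T) = 3.
The column space has dimension equal to the rank: 3.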